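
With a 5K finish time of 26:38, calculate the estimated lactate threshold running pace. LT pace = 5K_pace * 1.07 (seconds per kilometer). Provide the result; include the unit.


Race duration = 1598 s for 5 km
Average pace = 1598 / 5 = 319.6 s/km
LT pace = 319.6 * 1.07
= 341.97 s/km

341.97 s/km


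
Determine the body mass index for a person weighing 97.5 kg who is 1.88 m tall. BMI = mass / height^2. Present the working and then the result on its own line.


BMI = mass / height^2
= 97.5 / 1.88^2
= 97.5 / 3.5344
= 27.59 kg/m^2

27.59 kg/m^2


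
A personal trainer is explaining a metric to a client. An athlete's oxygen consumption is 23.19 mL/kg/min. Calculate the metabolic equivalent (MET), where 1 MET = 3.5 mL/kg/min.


MET = VO2 / 3.5
= 23.19 / 3.5
= 6.63 METs

6.63 METs


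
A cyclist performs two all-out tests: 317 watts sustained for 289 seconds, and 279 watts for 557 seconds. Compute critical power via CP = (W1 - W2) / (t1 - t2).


W1 = P1 * t1 = 317 * 289 = 91613 J
W2 = P2 * t2 = 279 * 557 = 155403 J
CP = (91613 - 155403) / (289 - 557)
= 238.02 W

238.02 W


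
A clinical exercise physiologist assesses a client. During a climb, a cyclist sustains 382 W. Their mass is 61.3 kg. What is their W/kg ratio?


Power-to-weight = 382 W / 61.3 kg
= 6.232 W/kg

6.232 W/kg


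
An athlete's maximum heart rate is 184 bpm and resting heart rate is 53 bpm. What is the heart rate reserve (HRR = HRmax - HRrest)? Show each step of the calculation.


HRR = HRmax - HRrest
= 184 - 53
= 131 bpm

131 bpm


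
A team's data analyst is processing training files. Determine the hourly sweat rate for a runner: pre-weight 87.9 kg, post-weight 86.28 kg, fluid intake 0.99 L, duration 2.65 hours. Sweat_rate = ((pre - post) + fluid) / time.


Mass lost = 87.9 - 86.28 = 1.62 kg
Add fluid consumed: 1.62 + 0.99 = 2.61 L total sweat
Sweat rate = 2.61 / 2.65 = 0.985 L/h

0.985 L/h


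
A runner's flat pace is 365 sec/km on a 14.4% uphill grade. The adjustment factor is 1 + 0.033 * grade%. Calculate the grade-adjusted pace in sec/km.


Factor = 1 + 0.033 * 14.4 = 1.4752
Adjusted pace = 365 * 1.4752
= 538.45 sec/km

538.45 s/km


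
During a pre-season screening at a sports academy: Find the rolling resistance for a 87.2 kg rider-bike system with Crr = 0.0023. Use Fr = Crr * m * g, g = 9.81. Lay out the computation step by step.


m * g = 87.2 * 9.81 = 855.432 N
Fr = 0.0023 * 855.432 = 1.967 N

1.967 N


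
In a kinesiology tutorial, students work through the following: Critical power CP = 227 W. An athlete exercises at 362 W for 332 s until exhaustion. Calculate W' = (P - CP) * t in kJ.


P - CP = 362 - 227 = 135 W
W' = 135 * 332 = 44820 J
= 44820 / 1000 = 44.82 kJ

44.82 kJ


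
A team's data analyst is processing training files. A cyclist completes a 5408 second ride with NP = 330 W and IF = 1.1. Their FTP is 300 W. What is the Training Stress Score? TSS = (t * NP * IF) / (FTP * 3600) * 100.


t * NP * IF = 5408 * 330 * 1.1 = 1963104.0
FTP * 3600 = 1080000
TSS = (1963104.0 / 1080000) * 100 = 181.77

181.77 TSS


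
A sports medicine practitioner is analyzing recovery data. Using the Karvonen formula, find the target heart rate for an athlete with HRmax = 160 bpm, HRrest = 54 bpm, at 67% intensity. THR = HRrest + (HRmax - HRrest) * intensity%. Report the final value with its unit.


HRR = 160 - 54 = 106
THR = 54 + 106 * 0.67
= 54 + 71.02
= 125.02 bpm

125.02 bpm


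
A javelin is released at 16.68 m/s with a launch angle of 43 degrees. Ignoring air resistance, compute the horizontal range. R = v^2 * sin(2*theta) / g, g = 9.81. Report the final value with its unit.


Launch speed squared = 278.2224
sin(2 * 43 deg) = 0.997564
Range = 278.2224 * 0.997564 / 9.81
= 28.292 m

28.292 m


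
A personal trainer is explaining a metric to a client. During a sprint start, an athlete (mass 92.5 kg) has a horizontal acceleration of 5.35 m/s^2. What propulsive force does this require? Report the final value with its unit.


Propulsive force = mass * acceleration
= 92.5 kg * 5.35 m/s^2
= 494.88 N

494.88 N


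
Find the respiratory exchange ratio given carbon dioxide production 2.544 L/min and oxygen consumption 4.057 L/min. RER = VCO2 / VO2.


VCO2 = 2.544 L/min
VO2 = 4.057 L/min
RER = 2.544 / 4.057 = 0.6271

0.6271


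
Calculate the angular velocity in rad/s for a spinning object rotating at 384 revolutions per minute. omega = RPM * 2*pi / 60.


omega = RPM * 2*pi / 60
= 384 * 6.28318531 / 60
= 40.212 rad/s

40.212 rad/s


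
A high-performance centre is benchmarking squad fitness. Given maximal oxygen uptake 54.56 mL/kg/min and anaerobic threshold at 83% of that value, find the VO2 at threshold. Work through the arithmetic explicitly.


Percentage as decimal = 0.83
VO2 at AT = 54.56 * 0.83 = 45.28 mL/kg/min

45.28 mL/kg/min


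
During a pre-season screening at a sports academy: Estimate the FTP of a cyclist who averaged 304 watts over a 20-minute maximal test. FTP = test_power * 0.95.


FTP = 304 * 0.95 = 288.8 W

288.8 W


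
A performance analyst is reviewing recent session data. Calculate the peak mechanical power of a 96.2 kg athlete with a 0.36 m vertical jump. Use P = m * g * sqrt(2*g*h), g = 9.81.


First, sqrt(2gh) = sqrt(2 * 9.81 * 0.36)
= sqrt(7.0632) = 2.657668 m/s
Power = 96.2 * 9.81 * 2.657668 = 2508.1 W

2508.1 W


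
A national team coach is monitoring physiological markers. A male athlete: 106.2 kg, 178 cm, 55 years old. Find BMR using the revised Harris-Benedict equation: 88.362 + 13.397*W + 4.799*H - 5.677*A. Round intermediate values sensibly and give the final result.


Intercept = 88.362
Weight contribution = 13.397 * 106.2 = 1422.7614
Height contribution = 4.799 * 178 = 854.222
Age contribution = 5.677 * 55 = 312.235
BMR = 88.362 + 1422.7614 + 854.222 - 312.235
= 2053.11 kcal/day

2053.11 kcal/day


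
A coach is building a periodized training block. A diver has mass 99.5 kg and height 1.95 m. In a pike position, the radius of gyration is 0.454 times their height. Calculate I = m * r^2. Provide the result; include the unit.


r = 0.454 * 1.95 = 0.8853 m
I = m * r^2 = 99.5 * 0.783756 = 77.984 kg*m^2

77.984 kg*m^2


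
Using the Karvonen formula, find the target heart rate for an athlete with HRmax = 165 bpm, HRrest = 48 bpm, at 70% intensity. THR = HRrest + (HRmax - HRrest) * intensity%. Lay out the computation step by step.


HRR = 165 - 48 = 117
THR = 48 + 117 * 0.7
= 48 + 81.9
= 129.9 bpm

129.9 bpm


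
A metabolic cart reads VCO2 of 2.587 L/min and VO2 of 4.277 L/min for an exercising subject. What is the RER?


RER = VCO2 / VO2 = 2.587 / 4.277 = 0.6049

0.6049


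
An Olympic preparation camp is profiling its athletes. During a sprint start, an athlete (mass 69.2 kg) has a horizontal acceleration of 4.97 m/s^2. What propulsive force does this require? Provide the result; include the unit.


Propulsive force = mass * acceleration
= 69.2 kg * 4.97 m/s^2
= 343.92 N

343.92 N


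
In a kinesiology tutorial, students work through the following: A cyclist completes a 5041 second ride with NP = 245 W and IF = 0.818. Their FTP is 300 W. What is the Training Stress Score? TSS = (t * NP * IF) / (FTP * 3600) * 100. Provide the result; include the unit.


t * NP * IF = 5041 * 245 * 0.818 = 1010266.81
FTP * 3600 = 1080000
TSS = (1010266.81 / 1080000) * 100 = 93.54

93.54 TSS


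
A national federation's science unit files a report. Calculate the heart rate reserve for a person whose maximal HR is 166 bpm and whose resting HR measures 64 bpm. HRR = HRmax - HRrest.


HRmax = 166 bpm
HRrest = 64 bpm
HRR = 166 - 64 = 102 bpm

102 bpm


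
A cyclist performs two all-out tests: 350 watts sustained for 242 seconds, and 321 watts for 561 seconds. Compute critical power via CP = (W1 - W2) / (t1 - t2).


W1 = P1 * t1 = 350 * 242 = 84700 J
W2 = P2 * t2 = 321 * 561 = 180081 J
CP = (84700 - 180081) / (242 - 561)
= 299.0 W

299.0 W


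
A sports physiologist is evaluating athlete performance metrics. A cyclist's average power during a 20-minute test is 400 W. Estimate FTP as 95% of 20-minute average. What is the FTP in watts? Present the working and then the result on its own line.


FTP = 20-min power * 0.95
= 400 * 0.95
= 380.0 W

380.0 W


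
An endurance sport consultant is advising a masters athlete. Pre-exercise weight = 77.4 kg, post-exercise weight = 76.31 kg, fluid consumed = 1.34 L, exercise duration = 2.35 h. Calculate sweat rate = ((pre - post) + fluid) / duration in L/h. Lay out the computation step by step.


Weight loss = 77.4 - 76.31 = 1.09 kg (approx L)
Total sweat = 1.09 + 1.34 = 2.43 L
Sweat rate = 2.43 / 2.35 = 1.034 L/h

1.034 L/h


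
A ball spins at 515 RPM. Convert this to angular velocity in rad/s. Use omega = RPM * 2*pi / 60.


omega = 515 * 2 * pi / 60
= 515 * 6.28318531 / 60
= 3235.84 / 60
= 53.931 rad/s

53.931 rad/s


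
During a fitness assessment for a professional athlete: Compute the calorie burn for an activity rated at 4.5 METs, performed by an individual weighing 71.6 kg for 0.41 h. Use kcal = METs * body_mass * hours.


Product of METs and mass = 4.5 * 71.6 = 322.2
Total kcal = 322.2 * 0.41 = 132.1 kcal

132.1 kcal


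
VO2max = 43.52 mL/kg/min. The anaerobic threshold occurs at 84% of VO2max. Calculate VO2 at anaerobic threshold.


AT fraction = 84 / 100 = 0.84
AT VO2 = 43.52 * 0.84
= 36.56 mL/kg/min

36.56 mL/kg/min


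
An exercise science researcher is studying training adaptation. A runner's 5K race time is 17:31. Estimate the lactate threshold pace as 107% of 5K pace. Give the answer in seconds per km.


Total race time = 17*60 + 31 = 1051 seconds
5K pace = 1051 / 5 = 210.2 sec/km
LT pace = 210.2 * 1.07 = 224.91 sec/km

224.91 s/km


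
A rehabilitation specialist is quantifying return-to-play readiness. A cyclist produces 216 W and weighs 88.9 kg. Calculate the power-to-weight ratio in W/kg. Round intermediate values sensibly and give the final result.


P/W = power / mass
= 216 / 88.9
= 2.43 W/kg

2.43 W/kg


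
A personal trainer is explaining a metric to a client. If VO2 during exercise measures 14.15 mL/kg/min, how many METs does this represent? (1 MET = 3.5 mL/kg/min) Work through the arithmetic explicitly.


METs = VO2 / 3.5 = 14.15 / 3.5 = 4.04

4.04 METs


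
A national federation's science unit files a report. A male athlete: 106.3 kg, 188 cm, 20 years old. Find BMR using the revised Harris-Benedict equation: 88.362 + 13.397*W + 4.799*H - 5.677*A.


Intercept = 88.362
Weight contribution = 13.397 * 106.3 = 1424.1011
Height contribution = 4.799 * 188 = 902.212
Age contribution = 5.677 * 20 = 113.54
BMR = 88.362 + 1424.1011 + 902.212 - 113.54
= 2301.14 kcal/day

2301.14 kcal/day


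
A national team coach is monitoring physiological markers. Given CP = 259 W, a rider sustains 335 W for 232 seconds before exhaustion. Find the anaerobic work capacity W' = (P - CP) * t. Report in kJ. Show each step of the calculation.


Excess power = 335 - 259 = 76 W
Work above CP = 76 * 232 = 17632 J
W' = 17.632 kJ

17.632 kJ


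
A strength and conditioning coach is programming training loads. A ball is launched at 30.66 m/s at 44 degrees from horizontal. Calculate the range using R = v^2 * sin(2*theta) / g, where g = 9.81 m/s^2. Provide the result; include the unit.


sin(2 * 44) = sin(88) = 0.999391
v^2 = 30.66^2 = 940.0356
R = 940.0356 * 0.999391 / 9.81
= 95.766 m

95.766 m


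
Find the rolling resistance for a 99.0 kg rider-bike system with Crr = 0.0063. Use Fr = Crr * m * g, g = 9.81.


m * g = 99.0 * 9.81 = 971.19 N
Fr = 0.0063 * 971.19 = 6.118 N

6.118 N


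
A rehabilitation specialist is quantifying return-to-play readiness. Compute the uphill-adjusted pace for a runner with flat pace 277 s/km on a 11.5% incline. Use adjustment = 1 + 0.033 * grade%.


Adjustment factor = 1 + 0.033 * 11.5 = 1.3795
Grade-adjusted pace = 277 * 1.3795 = 382.12 s/km

382.12 s/km


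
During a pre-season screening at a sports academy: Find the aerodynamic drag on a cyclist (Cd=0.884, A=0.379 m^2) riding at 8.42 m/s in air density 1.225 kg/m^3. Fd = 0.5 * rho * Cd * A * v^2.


Fd = 0.5 * 1.225 * 0.884 * 0.379 * 8.42^2
= 0.5 * 1.225 * 0.884 * 0.379 * 70.8964
= 14.549 N

14.549 N


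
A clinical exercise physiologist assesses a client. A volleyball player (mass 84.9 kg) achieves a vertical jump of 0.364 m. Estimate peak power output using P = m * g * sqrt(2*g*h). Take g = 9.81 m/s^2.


2 * g * h = 2 * 9.81 * 0.364 = 7.14168
sqrt(7.14168) = 2.672392 m/s
P = 84.9 * 9.81 * 2.672392 = 2225.75 W

2225.75 W


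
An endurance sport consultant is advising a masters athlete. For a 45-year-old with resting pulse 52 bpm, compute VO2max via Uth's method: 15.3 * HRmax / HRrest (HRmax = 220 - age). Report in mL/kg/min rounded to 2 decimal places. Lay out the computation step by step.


Step 1: HRmax = 220 - 45 = 175 bpm
Step 2: Ratio = 175 / 52 = 3.3654
Step 3: VO2max = 15.3 * 3.3654 = 51.49 mL/kg/min

51.49 mL/kg/min


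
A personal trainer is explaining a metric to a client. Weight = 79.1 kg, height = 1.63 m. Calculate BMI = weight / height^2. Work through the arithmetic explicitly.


height^2 = 1.63^2 = 2.6569
BMI = 79.1 / 2.6569 = 29.77 kg/m^2

29.77 kg/m^2


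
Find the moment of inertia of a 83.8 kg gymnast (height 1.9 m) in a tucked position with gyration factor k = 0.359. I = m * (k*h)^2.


Radius of gyration = 0.359 * 1.9 = 0.6821 m
I = 83.8 * 0.6821^2
= 83.8 * 0.46526
= 38.989 kg*m^2

38.989 kg*m^2


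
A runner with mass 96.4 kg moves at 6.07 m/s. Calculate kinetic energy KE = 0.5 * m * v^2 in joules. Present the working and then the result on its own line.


v^2 = 6.07^2 = 36.8449
KE = 0.5 * 96.4 * 36.8449
= 1775.92 J

1775.92 J


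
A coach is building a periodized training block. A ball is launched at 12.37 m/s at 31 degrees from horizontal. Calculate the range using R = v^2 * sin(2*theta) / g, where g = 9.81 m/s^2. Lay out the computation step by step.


sin(2 * 31) = sin(62) = 0.882948
v^2 = 12.37^2 = 153.0169
R = 153.0169 * 0.882948 / 9.81
= 13.772 m

13.772 m


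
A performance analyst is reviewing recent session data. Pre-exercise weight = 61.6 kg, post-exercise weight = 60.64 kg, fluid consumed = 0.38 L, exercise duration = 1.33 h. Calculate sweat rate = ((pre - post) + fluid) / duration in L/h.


Weight loss = 61.6 - 60.64 = 0.96 kg (approx L)
Total sweat = 0.96 + 0.38 = 1.34 L
Sweat rate = 1.34 / 1.33 = 1.008 L/h

1.008 L/h


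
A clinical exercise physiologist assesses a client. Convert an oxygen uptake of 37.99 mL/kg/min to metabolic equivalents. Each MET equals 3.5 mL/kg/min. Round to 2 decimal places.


One MET = 3.5 mL/kg/min
Number of METs = 37.99 / 3.5
= 10.85 METs

10.85 METs


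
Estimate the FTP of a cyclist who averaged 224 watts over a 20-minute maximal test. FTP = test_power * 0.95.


FTP = 224 * 0.95 = 212.8 W

212.8 W


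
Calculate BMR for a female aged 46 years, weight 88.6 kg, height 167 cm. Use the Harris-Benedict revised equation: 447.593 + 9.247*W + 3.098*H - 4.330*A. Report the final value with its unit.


Substituting values:
W term = 9.247 * 88.6 = 819.2842
H term = 3.098 * 167 = 517.366
A term = 4.330 * 46 = 199.18
BMR = 1585.06 kcal/day

1585.06 kcal/day


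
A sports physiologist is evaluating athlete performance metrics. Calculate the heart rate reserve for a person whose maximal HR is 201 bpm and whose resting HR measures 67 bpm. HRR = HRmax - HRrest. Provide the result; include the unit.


HRmax = 201 bpm
HRrest = 67 bpm
HRR = 201 - 67 = 134 bpm

134 bpm


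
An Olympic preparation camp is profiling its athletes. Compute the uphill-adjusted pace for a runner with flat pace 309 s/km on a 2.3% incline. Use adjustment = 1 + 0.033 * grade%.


Adjustment factor = 1 + 0.033 * 2.3 = 1.0759
Grade-adjusted pace = 309 * 1.0759 = 332.45 s/km

332.45 s/km


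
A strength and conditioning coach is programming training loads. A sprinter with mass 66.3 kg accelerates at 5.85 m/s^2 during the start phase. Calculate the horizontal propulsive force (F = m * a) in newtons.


F = m * a
= 66.3 * 5.85
= 387.86 N

387.86 N


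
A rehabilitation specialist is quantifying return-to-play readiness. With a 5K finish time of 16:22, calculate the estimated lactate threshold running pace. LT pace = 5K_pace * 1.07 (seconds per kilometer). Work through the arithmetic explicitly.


Race duration = 982 s for 5 km
Average pace = 982 / 5 = 196.4 s/km
LT pace = 196.4 * 1.07
= 210.15 s/km

210.15 s/km


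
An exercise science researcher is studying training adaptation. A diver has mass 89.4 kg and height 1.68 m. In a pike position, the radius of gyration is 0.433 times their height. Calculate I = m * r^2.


r = 0.433 * 1.68 = 0.72744 m
I = m * r^2 = 89.4 * 0.529169 = 47.308 kg*m^2

47.308 kg*m^2


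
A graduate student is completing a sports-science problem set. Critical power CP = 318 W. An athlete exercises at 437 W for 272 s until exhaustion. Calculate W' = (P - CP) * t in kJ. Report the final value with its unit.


P - CP = 437 - 318 = 119 W
W' = 119 * 272 = 32368 J
= 32368 / 1000 = 32.368 kJ

32.368 kJ


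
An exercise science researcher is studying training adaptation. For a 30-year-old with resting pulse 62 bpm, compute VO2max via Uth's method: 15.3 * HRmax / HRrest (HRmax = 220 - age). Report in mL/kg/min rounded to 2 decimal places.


Step 1: HRmax = 220 - 30 = 190 bpm
Step 2: Ratio = 190 / 62 = 3.0645
Step 3: VO2max = 15.3 * 3.0645 = 46.89 mL/kg/min

46.89 mL/kg/min


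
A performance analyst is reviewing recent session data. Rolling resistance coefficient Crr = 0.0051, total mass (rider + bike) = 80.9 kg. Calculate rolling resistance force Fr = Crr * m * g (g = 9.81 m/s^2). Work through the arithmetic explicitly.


Fr = Crr * m * g
= 0.0051 * 80.9 * 9.81
= 4.048 N

4.048 N


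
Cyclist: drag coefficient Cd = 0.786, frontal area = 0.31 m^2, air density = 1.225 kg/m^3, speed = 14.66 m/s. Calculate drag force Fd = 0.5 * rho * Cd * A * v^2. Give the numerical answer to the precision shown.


v^2 = 14.66^2 = 214.9156
Fd = 0.5 * 1.225 * 0.786 * 0.31 * 214.9156
= 32.074 N

32.074 N


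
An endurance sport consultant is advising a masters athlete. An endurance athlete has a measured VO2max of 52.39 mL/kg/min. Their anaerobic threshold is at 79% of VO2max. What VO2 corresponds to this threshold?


Anaerobic threshold VO2 = VO2max * 79%
= 52.39 * 0.79
= 41.39 mL/kg/min

41.39 mL/kg/min


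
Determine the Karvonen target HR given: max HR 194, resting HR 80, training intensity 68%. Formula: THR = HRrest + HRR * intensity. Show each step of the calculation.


HRR = HRmax - HRrest = 194 - 80 = 114
THR = 80 + 114 * 0.68
= 157.52 bpm

157.52 bpm


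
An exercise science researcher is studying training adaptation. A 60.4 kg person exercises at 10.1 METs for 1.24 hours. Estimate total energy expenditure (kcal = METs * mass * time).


Energy = METs * mass(kg) * time(h)
= 10.1 * 60.4 * 1.24
= 756.45 kcal

756.45 kcal


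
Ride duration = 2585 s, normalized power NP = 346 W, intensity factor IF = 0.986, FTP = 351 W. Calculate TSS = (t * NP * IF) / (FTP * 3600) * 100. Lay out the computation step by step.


Numerator = 2585 * 346 * 0.986 = 881888.26
Denominator = 351 * 3600 = 1263600
TSS = 881888.26 / 1263600 * 100
= 69.79

69.79 TSS


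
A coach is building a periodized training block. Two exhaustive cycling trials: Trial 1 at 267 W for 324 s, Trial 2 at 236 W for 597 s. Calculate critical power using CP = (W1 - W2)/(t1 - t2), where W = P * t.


W1 = 267 * 324 = 86508 J
W2 = 236 * 597 = 140892 J
CP = (86508 - 140892) / (324 - 597)
= -54384 / -273
= 199.21 W

199.21 W


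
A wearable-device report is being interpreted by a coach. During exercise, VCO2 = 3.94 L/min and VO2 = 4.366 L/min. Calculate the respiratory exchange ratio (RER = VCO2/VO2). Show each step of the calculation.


RER = VCO2 / VO2
= 3.94 / 4.366
= 0.9024

0.9024


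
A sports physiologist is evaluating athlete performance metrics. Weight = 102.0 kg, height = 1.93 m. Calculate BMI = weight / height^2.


height^2 = 1.93^2 = 3.7249
BMI = 102.0 / 3.7249 = 27.38 kg/m^2

27.38 kg/m^2


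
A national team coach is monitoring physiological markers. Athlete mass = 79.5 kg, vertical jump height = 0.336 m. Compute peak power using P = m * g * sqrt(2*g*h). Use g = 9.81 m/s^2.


sqrt(2 * 9.81 * 0.336) = sqrt(6.59232) = 2.567551 m/s
P = 79.5 * 9.81 * 2.567551
= 2002.42 W

2002.42 W


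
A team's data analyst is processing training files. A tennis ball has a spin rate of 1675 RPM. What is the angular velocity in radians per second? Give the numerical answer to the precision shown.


Convert RPM to rad/s: multiply by 2*pi and divide by 60
omega = 1675 * 2 * pi / 60
= 175.406 rad/s

175.406 rad/s


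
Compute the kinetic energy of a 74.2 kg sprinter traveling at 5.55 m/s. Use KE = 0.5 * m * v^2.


Velocity squared = 30.8025
KE = 0.5 * 74.2 * 30.8025 = 1142.77 J

1142.77 J


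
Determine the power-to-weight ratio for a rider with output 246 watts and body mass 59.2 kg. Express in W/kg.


P/W = 246 / 59.2 = 4.155 W/kg

4.155 W/kg


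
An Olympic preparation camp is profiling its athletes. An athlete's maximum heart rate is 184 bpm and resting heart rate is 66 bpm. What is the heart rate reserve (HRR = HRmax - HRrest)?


HRR = HRmax - HRrest
= 184 - 66
= 118 bpm

118 bpm


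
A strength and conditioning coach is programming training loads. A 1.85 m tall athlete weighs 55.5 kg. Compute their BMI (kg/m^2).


height^2 = 3.4225 m^2
BMI = 55.5 / 3.4225 = 16.22 kg/m^2

16.22 kg/m^2


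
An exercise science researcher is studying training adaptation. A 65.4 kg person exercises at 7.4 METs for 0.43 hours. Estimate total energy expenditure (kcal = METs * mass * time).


Energy = METs * mass(kg) * time(h)
= 7.4 * 65.4 * 0.43
= 208.1 kcal

208.1 kcal


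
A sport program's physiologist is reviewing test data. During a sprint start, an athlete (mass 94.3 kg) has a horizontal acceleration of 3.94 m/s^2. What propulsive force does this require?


Propulsive force = mass * acceleration
= 94.3 kg * 3.94 m/s^2
= 371.54 N

371.54 N


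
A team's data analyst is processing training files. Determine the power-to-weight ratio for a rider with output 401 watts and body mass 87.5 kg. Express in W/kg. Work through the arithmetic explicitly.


P/W = 401 / 87.5 = 4.583 W/kg

4.583 W/kg


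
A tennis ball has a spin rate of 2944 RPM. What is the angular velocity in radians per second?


Convert RPM to rad/s: multiply by 2*pi and divide by 60
omega = 2944 * 2 * pi / 60
= 308.295 rad/s

308.295 rad/s


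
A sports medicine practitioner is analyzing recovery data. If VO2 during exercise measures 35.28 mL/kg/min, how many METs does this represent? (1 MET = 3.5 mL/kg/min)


METs = VO2 / 3.5 = 35.28 / 3.5 = 10.08

10.08 METs


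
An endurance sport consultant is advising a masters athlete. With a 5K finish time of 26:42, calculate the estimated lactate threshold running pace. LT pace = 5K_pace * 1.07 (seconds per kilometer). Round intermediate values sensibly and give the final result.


Race duration = 1602 s for 5 km
Average pace = 1602 / 5 = 320.4 s/km
LT pace = 320.4 * 1.07
= 342.83 s/km

342.83 s/km


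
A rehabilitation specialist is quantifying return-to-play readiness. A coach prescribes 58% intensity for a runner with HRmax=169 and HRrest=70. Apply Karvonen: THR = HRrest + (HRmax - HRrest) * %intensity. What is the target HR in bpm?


Heart rate reserve = 169 - 70 = 99
Intensity fraction = 58 / 100 = 0.58
THR = 70 + 99 * 0.58 = 127.42 bpm

127.42 bpm


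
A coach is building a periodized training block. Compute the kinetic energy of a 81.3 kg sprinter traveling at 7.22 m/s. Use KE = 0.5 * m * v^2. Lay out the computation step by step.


Velocity squared = 52.1284
KE = 0.5 * 81.3 * 52.1284 = 2119.02 J

2119.02 J


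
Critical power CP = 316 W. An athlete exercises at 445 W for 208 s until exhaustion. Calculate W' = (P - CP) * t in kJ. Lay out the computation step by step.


P - CP = 445 - 316 = 129 W
W' = 129 * 208 = 26832 J
= 26832 / 1000 = 26.832 kJ

26.832 kJ


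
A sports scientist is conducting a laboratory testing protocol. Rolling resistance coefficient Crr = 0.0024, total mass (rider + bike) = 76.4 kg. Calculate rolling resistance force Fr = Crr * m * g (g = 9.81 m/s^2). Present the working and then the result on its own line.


Fr = Crr * m * g
= 0.0024 * 76.4 * 9.81
= 1.799 N

1.799 N


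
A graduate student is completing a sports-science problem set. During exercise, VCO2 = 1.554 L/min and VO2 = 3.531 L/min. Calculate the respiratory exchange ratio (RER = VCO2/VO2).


RER = VCO2 / VO2
= 1.554 / 3.531
= 0.4401

0.4401


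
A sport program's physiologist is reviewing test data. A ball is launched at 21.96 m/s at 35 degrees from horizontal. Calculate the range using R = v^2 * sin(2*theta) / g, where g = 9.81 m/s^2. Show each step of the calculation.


sin(2 * 35) = sin(70) = 0.939693
v^2 = 21.96^2 = 482.2416
R = 482.2416 * 0.939693 / 9.81
= 46.194 m

46.194 m


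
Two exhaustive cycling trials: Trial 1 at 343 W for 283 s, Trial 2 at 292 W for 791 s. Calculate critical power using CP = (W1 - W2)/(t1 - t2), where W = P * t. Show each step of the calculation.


W1 = 343 * 283 = 97069 J
W2 = 292 * 791 = 230972 J
CP = (97069 - 230972) / (283 - 791)
= -133903 / -508
= 263.59 W

263.59 W


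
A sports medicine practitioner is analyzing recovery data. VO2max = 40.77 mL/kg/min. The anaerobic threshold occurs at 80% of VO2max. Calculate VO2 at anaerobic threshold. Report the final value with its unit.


AT fraction = 80 / 100 = 0.8
AT VO2 = 40.77 * 0.8
= 32.62 mL/kg/min

32.62 mL/kg/min


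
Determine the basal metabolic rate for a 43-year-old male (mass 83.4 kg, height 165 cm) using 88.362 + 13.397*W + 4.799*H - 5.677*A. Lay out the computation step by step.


BMR = 88.362 + 13.397*83.4 + 4.799*165 - 5.677*43
= 1753.4 kcal/day

1753.4 kcal/day


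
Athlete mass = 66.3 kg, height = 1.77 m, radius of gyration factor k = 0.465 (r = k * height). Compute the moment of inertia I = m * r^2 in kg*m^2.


r = k * height = 0.465 * 1.77 = 0.82305 m
r^2 = 0.82305^2 = 0.677411
I = 66.3 * 0.677411 = 44.912 kg*m^2

44.912 kg*m^2


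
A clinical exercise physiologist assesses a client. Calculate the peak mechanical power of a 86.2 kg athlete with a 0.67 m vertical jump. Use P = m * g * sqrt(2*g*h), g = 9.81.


First, sqrt(2gh) = sqrt(2 * 9.81 * 0.67)
= sqrt(13.1454) = 3.625659 m/s
Power = 86.2 * 9.81 * 3.625659 = 3065.94 W

3065.94 W


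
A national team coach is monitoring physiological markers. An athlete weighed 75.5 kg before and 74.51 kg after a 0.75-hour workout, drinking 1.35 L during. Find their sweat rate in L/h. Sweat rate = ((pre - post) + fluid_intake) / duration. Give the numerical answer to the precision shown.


Body mass change = 0.99 kg
Total sweat loss = 0.99 + 1.35 = 2.34 L
Rate = 2.34 / 0.75 = 3.12 L/h

3.12 L/h


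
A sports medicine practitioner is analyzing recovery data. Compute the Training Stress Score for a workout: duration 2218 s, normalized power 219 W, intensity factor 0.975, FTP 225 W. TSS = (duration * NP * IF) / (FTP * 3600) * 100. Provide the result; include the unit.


Product = 2218 * 219 * 0.975 = 473598.45
Base = 225 * 3600 = 810000
TSS = 473598.45 / 810000 * 100 = 58.47

58.47 TSS


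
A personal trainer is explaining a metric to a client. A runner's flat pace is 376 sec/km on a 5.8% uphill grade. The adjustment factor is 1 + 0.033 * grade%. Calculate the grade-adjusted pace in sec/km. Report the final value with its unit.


Factor = 1 + 0.033 * 5.8 = 1.1914
Adjusted pace = 376 * 1.1914
= 447.97 sec/km

447.97 s/km


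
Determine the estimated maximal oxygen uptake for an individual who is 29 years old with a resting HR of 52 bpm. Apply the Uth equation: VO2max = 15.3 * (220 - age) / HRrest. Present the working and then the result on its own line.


HRmax = 220 - 29 = 191
VO2max = 15.3 * (191 / 52)
= 15.3 * 3.6731
= 56.2 mL/kg/min

56.2 mL/kg/min


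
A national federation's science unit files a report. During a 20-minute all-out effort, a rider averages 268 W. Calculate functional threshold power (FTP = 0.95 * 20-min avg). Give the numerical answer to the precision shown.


FTP = 0.95 * 268
= 254.6 W

254.6 W


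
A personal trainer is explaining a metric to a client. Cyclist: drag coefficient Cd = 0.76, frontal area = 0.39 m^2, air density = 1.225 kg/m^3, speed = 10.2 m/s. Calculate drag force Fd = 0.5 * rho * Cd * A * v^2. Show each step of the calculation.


v^2 = 10.2^2 = 104.04
Fd = 0.5 * 1.225 * 0.76 * 0.39 * 104.04
= 18.888 N

18.888 N


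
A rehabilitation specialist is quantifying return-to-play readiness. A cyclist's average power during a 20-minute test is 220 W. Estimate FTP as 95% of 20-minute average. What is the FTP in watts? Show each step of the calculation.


FTP = 20-min power * 0.95
= 220 * 0.95
= 209.0 W

209.0 W


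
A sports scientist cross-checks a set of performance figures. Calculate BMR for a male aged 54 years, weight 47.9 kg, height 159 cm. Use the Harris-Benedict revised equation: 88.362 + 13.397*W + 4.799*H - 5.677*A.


Substituting values:
W term = 13.397 * 47.9 = 641.7163
H term = 4.799 * 159 = 763.041
A term = 5.677 * 54 = 306.558
BMR = 1186.56 kcal/day

1186.56 kcal/day


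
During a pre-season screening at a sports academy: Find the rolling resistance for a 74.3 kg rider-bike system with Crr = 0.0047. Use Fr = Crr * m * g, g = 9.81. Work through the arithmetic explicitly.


m * g = 74.3 * 9.81 = 728.883 N
Fr = 0.0047 * 728.883 = 3.426 N

3.426 N


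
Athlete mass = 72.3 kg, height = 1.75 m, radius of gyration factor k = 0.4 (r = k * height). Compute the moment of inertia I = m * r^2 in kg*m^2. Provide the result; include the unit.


r = k * height = 0.4 * 1.75 = 0.7 m
r^2 = 0.7^2 = 0.49
I = 72.3 * 0.49 = 35.427 kg*m^2

35.427 kg*m^2


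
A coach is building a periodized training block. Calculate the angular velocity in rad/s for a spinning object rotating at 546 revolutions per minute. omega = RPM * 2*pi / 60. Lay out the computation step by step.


omega = RPM * 2*pi / 60
= 546 * 6.28318531 / 60
= 57.177 rad/s

57.177 rad/s


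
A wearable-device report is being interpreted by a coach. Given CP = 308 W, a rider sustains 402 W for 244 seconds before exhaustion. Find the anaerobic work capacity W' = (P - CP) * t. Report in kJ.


Excess power = 402 - 308 = 94 W
Work above CP = 94 * 244 = 22936 J
W' = 22.936 kJ

22.936 kJ


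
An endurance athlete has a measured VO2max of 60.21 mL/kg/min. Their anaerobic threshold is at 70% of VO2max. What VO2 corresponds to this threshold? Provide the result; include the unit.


Anaerobic threshold VO2 = VO2max * 70%
= 60.21 * 0.7
= 42.15 mL/kg/min

42.15 mL/kg/min


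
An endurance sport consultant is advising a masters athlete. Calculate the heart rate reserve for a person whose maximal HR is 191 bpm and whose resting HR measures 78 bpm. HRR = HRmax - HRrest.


HRmax = 191 bpm
HRrest = 78 bpm
HRR = 191 - 78 = 113 bpm

113 bpm


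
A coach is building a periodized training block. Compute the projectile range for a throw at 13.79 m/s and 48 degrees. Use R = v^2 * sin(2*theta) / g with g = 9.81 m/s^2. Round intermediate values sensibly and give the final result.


Two times the angle = 96 degrees
sin(96) = 0.994522
R = 190.1641 * 0.994522 / 9.81 = 19.279 m

19.279 m


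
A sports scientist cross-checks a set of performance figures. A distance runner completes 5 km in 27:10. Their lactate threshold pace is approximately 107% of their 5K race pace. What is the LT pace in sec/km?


Convert to seconds: 27 min 10 s = 1630 s
Pace per km = 1630 / 5 = 326.0 s/km
LT pace = 326.0 * 1.07 = 348.82 s/km

348.82 s/km


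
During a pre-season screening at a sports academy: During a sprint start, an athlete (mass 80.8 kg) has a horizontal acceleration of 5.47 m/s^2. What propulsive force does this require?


Propulsive force = mass * acceleration
= 80.8 kg * 5.47 m/s^2
= 441.98 N

441.98 N


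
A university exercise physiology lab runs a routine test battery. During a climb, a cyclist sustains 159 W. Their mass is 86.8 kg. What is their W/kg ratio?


Power-to-weight = 159 W / 86.8 kg
= 1.832 W/kg

1.832 W/kg


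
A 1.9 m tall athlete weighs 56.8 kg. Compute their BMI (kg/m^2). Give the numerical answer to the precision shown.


height^2 = 3.61 m^2
BMI = 56.8 / 3.61 = 15.73 kg/m^2

15.73 kg/m^2


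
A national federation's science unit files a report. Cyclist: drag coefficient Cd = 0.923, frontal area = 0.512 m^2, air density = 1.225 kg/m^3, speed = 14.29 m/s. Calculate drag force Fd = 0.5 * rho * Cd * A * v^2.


v^2 = 14.29^2 = 204.2041
Fd = 0.5 * 1.225 * 0.923 * 0.512 * 204.2041
= 59.107 N

59.107 N


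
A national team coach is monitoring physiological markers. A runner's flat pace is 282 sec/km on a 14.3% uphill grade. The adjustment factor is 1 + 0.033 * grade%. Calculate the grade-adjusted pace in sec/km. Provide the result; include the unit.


Factor = 1 + 0.033 * 14.3 = 1.4719
Adjusted pace = 282 * 1.4719
= 415.08 sec/km

415.08 s/km


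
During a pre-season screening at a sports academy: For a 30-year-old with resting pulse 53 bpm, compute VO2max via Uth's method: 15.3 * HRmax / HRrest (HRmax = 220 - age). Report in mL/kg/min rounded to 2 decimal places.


Step 1: HRmax = 220 - 30 = 190 bpm
Step 2: Ratio = 190 / 53 = 3.5849
Step 3: VO2max = 15.3 * 3.5849 = 54.85 mL/kg/min

54.85 mL/kg/min


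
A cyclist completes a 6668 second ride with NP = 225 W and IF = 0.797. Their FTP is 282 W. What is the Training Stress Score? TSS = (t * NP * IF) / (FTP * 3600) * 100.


t * NP * IF = 6668 * 225 * 0.797 = 1195739.1
FTP * 3600 = 1015200
TSS = (1195739.1 / 1015200) * 100 = 117.78

117.78 TSS


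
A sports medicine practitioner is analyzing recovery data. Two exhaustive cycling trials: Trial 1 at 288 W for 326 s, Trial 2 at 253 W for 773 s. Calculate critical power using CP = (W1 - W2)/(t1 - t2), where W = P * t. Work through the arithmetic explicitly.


W1 = 288 * 326 = 93888 J
W2 = 253 * 773 = 195569 J
CP = (93888 - 195569) / (326 - 773)
= -101681 / -447
= 227.47 W

227.47 W


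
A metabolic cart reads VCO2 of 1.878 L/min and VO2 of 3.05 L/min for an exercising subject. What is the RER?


RER = VCO2 / VO2 = 1.878 / 3.05 = 0.6157

0.6157


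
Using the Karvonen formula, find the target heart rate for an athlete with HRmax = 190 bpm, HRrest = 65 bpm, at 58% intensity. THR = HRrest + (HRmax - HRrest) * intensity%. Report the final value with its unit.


HRR = 190 - 65 = 125
THR = 65 + 125 * 0.58
= 65 + 72.5
= 137.5 bpm

137.5 bpm


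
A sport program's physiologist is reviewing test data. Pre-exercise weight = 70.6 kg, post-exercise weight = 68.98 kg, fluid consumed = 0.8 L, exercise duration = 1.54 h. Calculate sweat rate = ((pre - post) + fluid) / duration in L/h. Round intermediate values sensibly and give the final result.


Weight loss = 70.6 - 68.98 = 1.62 kg (approx L)
Total sweat = 1.62 + 0.8 = 2.42 L
Sweat rate = 2.42 / 1.54 = 1.571 L/h

1.571 L/h


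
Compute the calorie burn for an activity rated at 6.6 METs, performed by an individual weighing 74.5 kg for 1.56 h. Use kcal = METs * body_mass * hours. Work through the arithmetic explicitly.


Product of METs and mass = 6.6 * 74.5 = 491.7
Total kcal = 491.7 * 1.56 = 767.05 kcal

767.05 kcal


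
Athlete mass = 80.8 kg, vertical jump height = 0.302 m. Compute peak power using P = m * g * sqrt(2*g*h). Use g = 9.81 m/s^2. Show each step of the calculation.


sqrt(2 * 9.81 * 0.302) = sqrt(5.92524) = 2.434182 m/s
P = 80.8 * 9.81 * 2.434182
= 1929.45 W

1929.45 W


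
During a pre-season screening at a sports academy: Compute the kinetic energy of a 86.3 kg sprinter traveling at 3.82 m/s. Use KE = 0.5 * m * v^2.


Velocity squared = 14.5924
KE = 0.5 * 86.3 * 14.5924 = 629.66 J

629.66 J


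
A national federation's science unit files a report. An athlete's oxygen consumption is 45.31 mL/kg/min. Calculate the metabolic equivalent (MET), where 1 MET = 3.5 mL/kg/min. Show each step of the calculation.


MET = VO2 / 3.5
= 45.31 / 3.5
= 12.95 METs

12.95 METs


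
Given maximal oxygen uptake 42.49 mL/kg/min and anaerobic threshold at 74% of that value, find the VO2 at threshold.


Percentage as decimal = 0.74
VO2 at AT = 42.49 * 0.74 = 31.44 mL/kg/min

31.44 mL/kg/min


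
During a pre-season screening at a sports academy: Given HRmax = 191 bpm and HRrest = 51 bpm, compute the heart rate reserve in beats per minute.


Heart rate reserve = maximum HR minus resting HR
HRR = 191 - 51 = 140 bpm

140 bpm


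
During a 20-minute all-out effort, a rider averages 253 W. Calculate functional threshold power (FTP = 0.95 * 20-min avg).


FTP = 0.95 * 253
= 240.35 W

240.35 W


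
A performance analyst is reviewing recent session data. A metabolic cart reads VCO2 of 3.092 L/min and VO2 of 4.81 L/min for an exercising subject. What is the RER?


RER = VCO2 / VO2 = 3.092 / 4.81 = 0.6428

0.6428


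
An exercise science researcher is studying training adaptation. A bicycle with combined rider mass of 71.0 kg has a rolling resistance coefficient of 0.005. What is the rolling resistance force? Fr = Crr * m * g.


Fr = 0.005 * 71.0 * 9.81
= 0.355 * 9.81
= 3.483 N

3.483 N


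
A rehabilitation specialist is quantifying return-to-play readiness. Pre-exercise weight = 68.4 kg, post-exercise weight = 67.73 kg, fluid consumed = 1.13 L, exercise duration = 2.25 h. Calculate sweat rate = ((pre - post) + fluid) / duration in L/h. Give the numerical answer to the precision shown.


Weight loss = 68.4 - 67.73 = 0.67 kg (approx L)
Total sweat = 0.67 + 1.13 = 1.8 L
Sweat rate = 1.8 / 2.25 = 0.8 L/h

0.8 L/h


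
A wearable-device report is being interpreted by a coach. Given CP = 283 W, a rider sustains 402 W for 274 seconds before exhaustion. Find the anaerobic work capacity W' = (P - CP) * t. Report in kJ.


Excess power = 402 - 283 = 119 W
Work above CP = 119 * 274 = 32606 J
W' = 32.606 kJ

32.606 kJ


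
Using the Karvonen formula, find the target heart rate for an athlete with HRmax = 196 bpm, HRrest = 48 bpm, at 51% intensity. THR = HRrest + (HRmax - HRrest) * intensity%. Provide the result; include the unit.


HRR = 196 - 48 = 148
THR = 48 + 148 * 0.51
= 48 + 75.48
= 123.48 bpm

123.48 bpm


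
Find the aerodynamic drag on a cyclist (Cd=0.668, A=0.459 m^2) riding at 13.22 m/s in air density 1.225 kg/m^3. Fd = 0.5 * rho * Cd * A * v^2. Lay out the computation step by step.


Fd = 0.5 * 1.225 * 0.668 * 0.459 * 13.22^2
= 0.5 * 1.225 * 0.668 * 0.459 * 174.7684
= 32.821 N

32.821 N


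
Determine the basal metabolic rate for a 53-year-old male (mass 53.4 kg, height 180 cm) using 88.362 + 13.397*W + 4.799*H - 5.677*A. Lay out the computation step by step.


BMR = 88.362 + 13.397*53.4 + 4.799*180 - 5.677*53
= 1366.7 kcal/day

1366.7 kcal/day


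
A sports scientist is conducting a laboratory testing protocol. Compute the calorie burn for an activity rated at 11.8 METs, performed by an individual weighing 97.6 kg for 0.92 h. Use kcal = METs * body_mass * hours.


Product of METs and mass = 11.8 * 97.6 = 1151.68
Total kcal = 1151.68 * 0.92 = 1059.55 kcal

1059.55 kcal


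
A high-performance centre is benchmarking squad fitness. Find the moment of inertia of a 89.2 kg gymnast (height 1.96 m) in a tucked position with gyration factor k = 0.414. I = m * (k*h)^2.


Radius of gyration = 0.414 * 1.96 = 0.81144 m
I = 89.2 * 0.81144^2
= 89.2 * 0.658435
= 58.732 kg*m^2

58.732 kg*m^2


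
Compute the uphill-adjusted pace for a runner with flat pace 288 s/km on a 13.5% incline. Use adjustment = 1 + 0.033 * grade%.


Adjustment factor = 1 + 0.033 * 13.5 = 1.4455
Grade-adjusted pace = 288 * 1.4455 = 416.3 s/km

416.3 s/km
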